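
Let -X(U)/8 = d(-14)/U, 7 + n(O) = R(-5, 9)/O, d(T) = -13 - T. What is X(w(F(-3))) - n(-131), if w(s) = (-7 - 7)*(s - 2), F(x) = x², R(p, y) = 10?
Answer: 45947/6419 ≈ 7.1580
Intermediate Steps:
n(O) = -7 + 10/O
w(s) = 28 - 14*s (w(s) = -14*(-2 + s) = 28 - 14*s)
X(U) = -8/U (X(U) = -8*(-13 - 1*(-14))/U = -8*(-13 + 14)/U = -8/U)
X(w(F(-3))) - n(-131) = -8/(28 - 14*(-3)²) - (-7 + 10/(-131)) = -8/(28 - 14*9) - (-7 + 10*(-1/131)) = -8/(28 - 126) - (-7 - 10/131) = -8/(-98) - 1*(-927/131) = -8*(-1/98) + 927/131 = 4/49 + 927/131 = 45947/6419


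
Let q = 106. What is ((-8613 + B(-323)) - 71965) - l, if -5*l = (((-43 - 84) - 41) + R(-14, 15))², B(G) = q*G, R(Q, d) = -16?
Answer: -540224/5 ≈ -1.0804e+5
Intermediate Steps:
B(G) = 106*G
l = -33856/5 (l = -(((-43 - 84) - 41) - 16)²/5 = -((-127 - 41) - 16)²/5 = -(-168 - 16)²/5 = -⅕*(-184)² = -⅕*33856 = -33856/5 ≈ -6771.2)
((-8613 + B(-323)) - 71965) - l = ((-8613 + 106*(-323)) - 71965) - 1*(-33856/5) = ((-8613 - 34238) - 71965) + 33856/5 = (-42851 - 71965) + 33856/5 = -114816 + 33856/5 = -540224/5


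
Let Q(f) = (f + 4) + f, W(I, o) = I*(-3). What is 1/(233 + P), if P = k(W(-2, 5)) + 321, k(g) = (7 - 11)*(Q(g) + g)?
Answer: 1/466 ≈ 0.0021459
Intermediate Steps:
W(I, o) = -3*I
Q(f) = 4 + 2*f (Q(f) = (4 + f) + f = 4 + 2*f)
k(g) = -16 - 12*g (k(g) = (7 - 11)*((4 + 2*g) + g) = -4*(4 + 3*g) = -16 - 12*g)
P = 233 (P = (-16 - (-36)*(-2)) + 321 = (-16 - 12*6) + 321 = (-16 - 72) + 321 = -88 + 321 = 233)
1/(233 + P) = 1/(233 + 233) = 1/466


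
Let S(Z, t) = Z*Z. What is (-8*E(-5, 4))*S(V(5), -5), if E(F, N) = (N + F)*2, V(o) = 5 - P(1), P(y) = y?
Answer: 256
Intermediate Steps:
V(o) = 4 (V(o) = 5 - 1*1 = 5 - 1 = 4)
S(Z, t) = Z²
E(F, N) = 2*F + 2*N (E(F, N) = (F + N)*2 = 2*F + 2*N)
(-8*E(-5, 4))*S(V(5), -5) = -8*(2*(-5) + 2*4)*4² = -8*(-10 + 8)*16 = -8*(-2)*16 = 16*16 = 256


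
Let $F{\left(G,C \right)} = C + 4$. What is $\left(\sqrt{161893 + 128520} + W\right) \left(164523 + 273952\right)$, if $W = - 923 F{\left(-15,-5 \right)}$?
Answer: $404712425 + 438475 \sqrt{290413} \approx 6.4101 \cdot 10^{8}$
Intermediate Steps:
$F{\left(G,C \right)} = 4 + C$
$W = 923$ ($W = - 923 \left(4 - 5\right) = \left(-923\right) \left(-1\right) = 923$)
$\left(\sqrt{161893 + 128520} + W\right) \left(164523 + 273952\right) = \left(\sqrt{161893 + 128520} + 923\right) \left(164523 + 273952\right) = \left(\sqrt{290413} + 923\right) 438475 = \left(923 + \sqrt{290413}\right) 438475 = 404712425 + 438475 \sqrt{290413}$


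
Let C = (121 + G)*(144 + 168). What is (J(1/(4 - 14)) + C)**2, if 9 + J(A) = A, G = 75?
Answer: 373845422041/100 ≈ 3.7385e+9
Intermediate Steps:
J(A) = -9 + A
C = 61152 (C = (121 + 75)*(144 + 168) = 196*312 = 61152)
(J(1/(4 - 14)) + C)**2 = ((-9 + 1/(4 - 14)) + 61152)**2 = ((-9 + 1/(-10)) + 61152)**2 = ((-9 - 1/10) + 61152)**2 = (-91/10 + 61152)**2 = (611429/10)**2 = 373845422041/100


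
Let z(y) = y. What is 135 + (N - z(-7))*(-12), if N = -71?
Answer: 903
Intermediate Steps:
135 + (N - z(-7))*(-12) = 135 + (-71 - 1*(-7))*(-12) = 135 + (-71 + 7)*(-12) = 135 - 64*(-12) = 135 + 768 = 903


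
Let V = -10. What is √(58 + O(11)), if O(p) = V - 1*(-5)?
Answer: √53 ≈ 7.2801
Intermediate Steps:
O(p) = -5 (O(p) = -10 - 1*(-5) = -10 + 5 = -5)
√(58 + O(11)) = √(58 - 5) = √53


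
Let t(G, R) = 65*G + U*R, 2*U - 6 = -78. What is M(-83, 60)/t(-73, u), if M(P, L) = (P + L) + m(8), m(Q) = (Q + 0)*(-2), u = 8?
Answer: 39/5033 ≈ 0.0077489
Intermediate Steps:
U = -36 (U = 3 + (½)*(-78) = 3 - 39 = -36)
m(Q) = -2*Q (m(Q) = Q*(-2) = -2*Q)
t(G, R) = -36*R + 65*G (t(G, R) = 65*G - 36*R = -36*R + 65*G)
M(P, L) = -16 + L + P (M(P, L) = (P + L) - 2*8 = (L + P) - 16 = -16 + L + P)
M(-83, 60)/t(-73, u) = (-16 + 60 - 83)/(-36*8 + 65*(-73)) = -39/(-288 - 4745) = -39/(-5033) = -39*(-1/5033) = 39/5033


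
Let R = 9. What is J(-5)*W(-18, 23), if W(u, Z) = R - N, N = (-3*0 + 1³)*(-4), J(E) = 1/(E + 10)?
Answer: 13/5 ≈ 2.6000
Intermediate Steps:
J(E) = 1/(10 + E)
N = -4 (N = (0 + 1)*(-4) = 1*(-4) = -4)
W(u, Z) = 13 (W(u, Z) = 9 - 1*(-4) = 9 + 4 = 13)
J(-5)*W(-18, 23) = 13/(10 - 5) = 13/5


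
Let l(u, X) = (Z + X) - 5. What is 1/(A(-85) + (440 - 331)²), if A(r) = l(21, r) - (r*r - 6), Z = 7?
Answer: 1/4579 ≈ 0.00021839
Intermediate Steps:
l(u, X) = 2 + X (l(u, X) = (7 + X) - 5 = 2 + X)
A(r) = 8 + r - r² (A(r) = (2 + r) - (r*r - 6) = (2 + r) - (r² - 6) = (2 + r) - (-6 + r²) = (2 + r) + (6 - r²) = 8 + r - r²)
1/(A(-85) + (440 - 331)²) = 1/((8 - 85 - 1*(-85)²) + (440 - 331)²) = 1/((8 - 85 - 1*7225) + 109²) = 1/((8 - 85 - 7225) + 11881) = 1/(-7302 + 11881) = 1/4579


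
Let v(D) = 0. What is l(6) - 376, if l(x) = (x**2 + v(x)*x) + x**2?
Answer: -304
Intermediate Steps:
l(x) = 2*x**2 (l(x) = (x**2 + 0*x) + x**2 = (x**2 + 0) + x**2 = x**2 + x**2 = 2*x**2)
l(6) - 376 = 2*6**2 - 376 = 2*36 - 376 = 72 - 376 = -304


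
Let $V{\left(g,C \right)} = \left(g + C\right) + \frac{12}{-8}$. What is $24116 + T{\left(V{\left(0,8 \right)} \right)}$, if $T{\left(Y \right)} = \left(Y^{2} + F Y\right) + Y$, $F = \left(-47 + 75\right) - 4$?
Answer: $\frac{97283}{4} \approx 24321.0$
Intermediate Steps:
$F = 24$ ($F = 28 - 4 = 24$)
$V{\left(g,C \right)} = - \frac{3}{2} + C + g$ ($V{\left(g,C \right)} = \left(C + g\right) + 12 \left(- \frac{1}{8}\right) = \left(C + g\right) - \frac{3}{2} = - \frac{3}{2} + C + g$)
$T{\left(Y \right)} = Y^{2} + 25 Y$ ($T{\left(Y \right)} = \left(Y^{2} + 24 Y\right) + Y = Y^{2} + 25 Y$)
$24116 + T{\left(V{\left(0,8 \right)} \right)} = 24116 + \left(- \frac{3}{2} + 8 + 0\right) \left(25 + \left(- \frac{3}{2} + 8 + 0\right)\right) = 24116 + \frac{13 \left(25 + \frac{13}{2}\right)}{2} = 24116 + \frac{13}{2} \cdot \frac{63}{2} = 24116 + \frac{819}{4} = \frac{97283}{4}$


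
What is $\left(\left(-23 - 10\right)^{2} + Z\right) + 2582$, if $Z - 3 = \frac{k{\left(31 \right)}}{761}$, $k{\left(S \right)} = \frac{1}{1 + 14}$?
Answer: $\frac{41938711}{11415} \approx 3674.0$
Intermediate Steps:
$k{\left(S \right)} = \frac{1}{15}$
$Z = \frac{34246}{11415}$ ($Z = 3 + \frac{1}{15 \cdot 761} = 3 + \frac{1}{15} \cdot \frac{1}{761} = 3 + \frac{1}{11415} = \frac{34246}{11415} \approx 3.0001$)
$\left(\left(-23 - 10\right)^{2} + Z\right) + 2582 = \left(\left(-23 - 10\right)^{2} + \frac{34246}{11415}\right) + 2582 = \left(\left(-33\right)^{2} + \frac{34246}{11415}\right) + 2582 = \left(1089 + \frac{34246}{11415}\right) + 2582 = \frac{12465181}{11415} + 2582 = \frac{41938711}{11415}$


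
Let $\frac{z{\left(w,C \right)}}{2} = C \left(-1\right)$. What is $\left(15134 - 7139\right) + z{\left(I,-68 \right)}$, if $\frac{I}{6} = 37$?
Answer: $8131$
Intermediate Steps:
$I = 222$ ($I = 6 \cdot 37 = 222$)
$z{\left(w,C \right)} = - 2 C$ ($z{\left(w,C \right)} = 2 C \left(-1\right) = 2 \left(- C\right) = - 2 C$)
$\left(15134 - 7139\right) + z{\left(I,-68 \right)} = \left(15134 - 7139\right) - -136 = 7995 + 136 = 8131$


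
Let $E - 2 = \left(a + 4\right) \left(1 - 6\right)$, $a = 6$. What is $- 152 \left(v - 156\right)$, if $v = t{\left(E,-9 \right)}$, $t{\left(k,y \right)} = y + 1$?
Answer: $24928$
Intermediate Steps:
$E = -48$ ($E = 2 + \left(6 + 4\right) \left(1 - 6\right) = 2 + 10 \left(-5\right) = 2 - 50 = -48$)
$t{\left(k,y \right)} = 1 + y$
$v = -8$ ($v = 1 - 9 = -8$)
$- 152 \left(v - 156\right) = - 152 \left(-8 - 156\right) = \left(-152\right) \left(-164\right) = 24928$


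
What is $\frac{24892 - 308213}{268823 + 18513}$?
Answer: $- \frac{283321}{287336} \approx -0.98603$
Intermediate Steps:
$\frac{24892 - 308213}{268823 + 18513} = - \frac{283321}{287336}$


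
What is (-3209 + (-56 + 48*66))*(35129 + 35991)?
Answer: -6898640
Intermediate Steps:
(-3209 + (-56 + 48*66))*(35129 + 35991) = (-3209 + (-56 + 3168))*71120 = (-3209 + 3112)*71120 = -97*71120 = -6898640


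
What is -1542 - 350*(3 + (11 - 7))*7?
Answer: -18692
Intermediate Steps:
-1542 - 350*(3 + (11 - 7))*7 = -1542 - 350*(3 + 4)*7 = -1542 - 2450*7 = -1542 - 350*49 = -1542 - 17150 = -18692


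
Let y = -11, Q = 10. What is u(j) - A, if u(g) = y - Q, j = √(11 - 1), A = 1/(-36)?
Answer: -755/36 ≈ -20.972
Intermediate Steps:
A = -1/36 ≈ -0.027778
j = √10 ≈ 3.1623
u(g) = -21 (u(g) = -11 - 1*10 = -11 - 10 = -21)
u(j) - A = -21 - 1*(-1/36) = -21 + 1/36 = -755/36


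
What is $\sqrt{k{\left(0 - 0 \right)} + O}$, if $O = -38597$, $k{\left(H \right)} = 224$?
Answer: $i \sqrt{38373} \approx 195.89 i$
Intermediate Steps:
$\sqrt{k{\left(0 - 0 \right)} + O} = \sqrt{224 - 38597} = \sqrt{-38373} = i \sqrt{38373}$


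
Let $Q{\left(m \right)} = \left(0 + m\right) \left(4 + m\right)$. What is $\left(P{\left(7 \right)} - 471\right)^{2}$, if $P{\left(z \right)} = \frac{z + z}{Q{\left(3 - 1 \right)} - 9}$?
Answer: $\frac{1957201}{9} \approx 2.1747 \cdot 10^{5}$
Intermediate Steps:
$Q{\left(m \right)} = m \left(4 + m\right)$
$P{\left(z \right)} = \frac{2 z}{3}$ ($P{\left(z \right)} = \frac{z + z}{\left(3 - 1\right) \left(4 + \left(3 - 1\right)\right) - 9} = \frac{2 z}{\left(3 - 1\right) \left(4 + \left(3 - 1\right)\right) - 9} = \frac{2 z}{2 \left(4 + 2\right) - 9} = \frac{2 z}{2 \cdot 6 - 9} = \frac{2 z}{12 - 9} = \frac{2 z}{3}$)
$\left(P{\left(7 \right)} - 471\right)^{2} = \left(\frac{2}{3} \cdot 7 - 471\right)^{2} = \left(\frac{14}{3} - 471\right)^{2} = \left(- \frac{1399}{3}\right)^{2} = \frac{1957201}{9}$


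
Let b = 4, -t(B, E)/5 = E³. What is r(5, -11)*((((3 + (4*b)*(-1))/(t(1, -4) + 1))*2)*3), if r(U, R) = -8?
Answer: 208/107 ≈ 1.9439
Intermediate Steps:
t(B, E) = -5*E³
r(5, -11)*((((3 + (4*b)*(-1))/(t(1, -4) + 1))*2)*3) = -8*((3 + (4*4)*(-1))/(-5*(-4)³ + 1))*2*3 = -8*((3 + 16*(-1))/(-5*(-64) + 1))*2*3 = -8*((3 - 16)/(320 + 1))*2*3 = -8*-13/321*2*3 = -8*-13*1/321*2*3 = -8*(-13/321*2)*3 = -(-208)*3/321 = -8*(-26/107) = 208/107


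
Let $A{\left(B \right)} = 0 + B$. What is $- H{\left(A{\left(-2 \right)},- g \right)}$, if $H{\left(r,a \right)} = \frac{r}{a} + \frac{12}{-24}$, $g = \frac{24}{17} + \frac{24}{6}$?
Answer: $\frac{3}{23} \approx 0.13043$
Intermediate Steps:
$g = \frac{92}{17}$ ($g = 24 \cdot \frac{1}{17} + 24 \cdot \frac{1}{6} = \frac{24}{17} + 4 = \frac{92}{17} \approx 5.4118$)
$A{\left(B \right)} = B$
$H{\left(r,a \right)} = - \frac{1}{2} + \frac{r}{a}$ ($H{\left(r,a \right)} = \frac{r}{a} + 12 \left(- \frac{1}{24}\right) = \frac{r}{a} - \frac{1}{2} = - \frac{1}{2} + \frac{r}{a}$)
$- H{\left(A{\left(-2 \right)},- g \right)} = - \frac{-2 - \frac{\left(-1\right) \frac{92}{17}}{2}}{\left(-1\right) \frac{92}{17}} = - \frac{-2 - - \frac{46}{17}}{- \frac{92}{17}} = - \frac{\left(-17\right) \left(-2 + \frac{46}{17}\right)}{92} = - \frac{\left(-17\right) 12}{92 \cdot 17} = \left(-1\right) \left(- \frac{3}{23}\right) = \frac{3}{23}$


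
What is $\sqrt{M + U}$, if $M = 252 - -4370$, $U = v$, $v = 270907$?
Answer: $\sqrt{275529} \approx 524.91$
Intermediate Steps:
$U = 270907$
$M = 4622$ ($M = 252 + 4370 = 4622$)
$\sqrt{M + U} = \sqrt{4622 + 270907} = \sqrt{275529}$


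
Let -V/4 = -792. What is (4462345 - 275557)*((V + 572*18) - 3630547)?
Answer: -15143959699404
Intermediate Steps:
V = 3168 (V = -4*(-792) = 3168)
(4462345 - 275557)*((V + 572*18) - 3630547) = (4462345 - 275557)*((3168 + 572*18) - 3630547) = 4186788*((3168 + 10296) - 3630547) = 4186788*(13464 - 3630547) = 4186788*(-3617083) = -15143959699404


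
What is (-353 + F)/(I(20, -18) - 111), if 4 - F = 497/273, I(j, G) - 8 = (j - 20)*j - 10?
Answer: 13682/4407 ≈ 3.1046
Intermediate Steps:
I(j, G) = -2 + j*(-20 + j) (I(j, G) = 8 + ((j - 20)*j - 10) = 8 + ((-20 + j)*j - 10) = 8 + (j*(-20 + j) - 10) = 8 + (-10 + j*(-20 + j)) = -2 + j*(-20 + j))
F = 85/39 (F = 4 - 497/273 = 4 - 1*71/39 = 4 - 71/39 = 85/39 ≈ 2.1795)
(-353 + F)/(I(20, -18) - 111) = (-353 + 85/39)/((-2 + 20² - 20*20) - 111) = -13682/(39*((-2 + 400 - 400) - 111)) = -13682/(39*(-2 - 111)) = -13682/39/(-113) = -13682/39*(-1/113) = 13682/4407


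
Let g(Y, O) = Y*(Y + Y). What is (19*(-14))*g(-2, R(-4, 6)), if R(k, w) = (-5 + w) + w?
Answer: -2128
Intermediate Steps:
R(k, w) = -5 + 2*w
g(Y, O) = 2*Y² (g(Y, O) = Y*(2*Y) = 2*Y²)
(19*(-14))*g(-2, R(-4, 6)) = (19*(-14))*(2*(-2)²) = -532*4 = -266*8 = -2128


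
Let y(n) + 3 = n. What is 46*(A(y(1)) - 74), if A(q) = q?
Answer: -3496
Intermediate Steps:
y(n) = -3 + n
46*(A(y(1)) - 74) = 46*((-3 + 1) - 74) = 46*(-2 - 74) = 46*(-76) = -3496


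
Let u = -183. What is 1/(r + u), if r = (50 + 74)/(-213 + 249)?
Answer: -9/1616 ≈ -0.0055693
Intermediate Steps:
r = 31/9 (r = 124/36 = 124*(1/36) = 31/9 ≈ 3.4444)
1/(r + u) = 1/(31/9 - 183) = 1/(-1616/9) = -9/1616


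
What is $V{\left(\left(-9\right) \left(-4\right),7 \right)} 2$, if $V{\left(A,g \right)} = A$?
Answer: $72$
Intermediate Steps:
$V{\left(\left(-9\right) \left(-4\right),7 \right)} 2 = \left(-9\right) \left(-4\right) 2 = 36 \cdot 2 = 72$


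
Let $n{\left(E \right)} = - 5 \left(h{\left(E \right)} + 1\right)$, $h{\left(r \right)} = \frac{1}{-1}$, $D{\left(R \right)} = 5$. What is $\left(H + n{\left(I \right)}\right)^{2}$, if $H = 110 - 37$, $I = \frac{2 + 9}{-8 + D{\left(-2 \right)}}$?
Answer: $5329$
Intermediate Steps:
$h{\left(r \right)} = -1$
$I = - \frac{11}{3}$ ($I = \frac{2 + 9}{-8 + 5} = \frac{11}{-3} = 11 \left(- \frac{1}{3}\right) = - \frac{11}{3} \approx -3.6667$)
$n{\left(E \right)} = 0$ ($n{\left(E \right)} = - 5 \left(-1 + 1\right) = \left(-5\right) 0 = 0$)
$H = 73$ ($H = 110 - 37 = 73$)
$\left(H + n{\left(I \right)}\right)^{2} = \left(73 + 0\right)^{2} = 73^{2} = 5329$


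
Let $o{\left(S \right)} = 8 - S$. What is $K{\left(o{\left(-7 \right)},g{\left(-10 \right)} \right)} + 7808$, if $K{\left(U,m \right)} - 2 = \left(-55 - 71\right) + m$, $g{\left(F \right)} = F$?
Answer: $7674$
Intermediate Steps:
$K{\left(U,m \right)} = -124 + m$ ($K{\left(U,m \right)} = 2 + \left(\left(-55 - 71\right) + m\right) = 2 + \left(-126 + m\right) = -124 + m$)
$K{\left(o{\left(-7 \right)},g{\left(-10 \right)} \right)} + 7808 = \left(-124 - 10\right) + 7808 = -134 + 7808 = 7674$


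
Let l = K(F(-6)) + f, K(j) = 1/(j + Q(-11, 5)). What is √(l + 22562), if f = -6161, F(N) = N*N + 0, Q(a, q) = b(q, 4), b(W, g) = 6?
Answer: √28931406/42 ≈ 128.07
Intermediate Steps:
Q(a, q) = 6
F(N) = N² (F(N) = N² + 0 = N²)
K(j) = 1/(6 + j) (K(j) = 1/(j + 6) = 1/(6 + j))
l = -258761/42 (l = 1/(6 + (-6)²) - 6161 = 1/(6 + 36) - 6161 = 1/42 - 6161 = -258761/42 ≈ -6161.0)
√(l + 22562) = √(-258761/42 + 22562) = √(688843/42) = √28931406/42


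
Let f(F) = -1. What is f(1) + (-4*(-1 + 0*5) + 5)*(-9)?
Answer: -82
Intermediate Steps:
f(1) + (-4*(-1 + 0*5) + 5)*(-9) = -1 + (-4*(-1 + 0*5) + 5)*(-9) = -1 + (-4*(-1 + 0) + 5)*(-9) = -1 + (-4*(-1) + 5)*(-9) = -1 + (4 + 5)*(-9) = -1 + 9*(-9) = -1 - 81 = -82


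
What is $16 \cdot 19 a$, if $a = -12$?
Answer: $-3648$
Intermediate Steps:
$16 \cdot 19 a = 16 \cdot 19 \left(-12\right) = 304 \left(-12\right) = -3648$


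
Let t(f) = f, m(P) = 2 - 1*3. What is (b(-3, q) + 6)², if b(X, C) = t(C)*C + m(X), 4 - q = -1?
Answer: 900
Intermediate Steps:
m(P) = -1 (m(P) = 2 - 3 = -1)
q = 5 (q = 4 - 1*(-1) = 4 + 1 = 5)
b(X, C) = -1 + C² (b(X, C) = C*C - 1 = C² - 1 = -1 + C²)
(b(-3, q) + 6)² = ((-1 + 5²) + 6)² = ((-1 + 25) + 6)² = (24 + 6)² = 30² = 900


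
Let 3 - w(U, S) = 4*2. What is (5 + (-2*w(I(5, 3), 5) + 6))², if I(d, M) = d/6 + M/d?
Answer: 441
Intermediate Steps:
I(d, M) = d/6 + M/d (I(d, M) = d*(⅙) + M/d = d/6 + M/d)
w(U, S) = -5 (w(U, S) = 3 - 4*2 = 3 - 1*8 = 3 - 8 = -5)
(5 + (-2*w(I(5, 3), 5) + 6))² = (5 + (-2*(-5) + 6))² = (5 + (10 + 6))² = (5 + 16)² = 21² = 441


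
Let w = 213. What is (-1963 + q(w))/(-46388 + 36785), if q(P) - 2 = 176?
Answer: 595/3201 ≈ 0.18588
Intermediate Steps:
q(P) = 178 (q(P) = 2 + 176 = 178)
(-1963 + q(w))/(-46388 + 36785) = (-1963 + 178)/(-46388 + 36785) = -1785/(-9603) = -1785*(-1/9603) = 595/3201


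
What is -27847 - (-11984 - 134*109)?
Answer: -1257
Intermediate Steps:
-27847 - (-11984 - 134*109) = -27847 - (-11984 - 1*14606) = -27847 - (-11984 - 14606) = -27847 - 1*(-26590) = -27847 + 26590 = -1257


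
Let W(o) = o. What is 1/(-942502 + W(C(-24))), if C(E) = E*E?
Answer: -1/941926 ≈ -1.0617e-6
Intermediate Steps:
C(E) = E²
1/(-942502 + W(C(-24))) = 1/(-942502 + (-24)²) = 1/(-942502 + 576) = 1/(-941926) = -1/941926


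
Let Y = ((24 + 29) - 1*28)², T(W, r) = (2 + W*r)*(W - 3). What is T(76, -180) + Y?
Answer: -997869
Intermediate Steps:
T(W, r) = (-3 + W)*(2 + W*r) (T(W, r) = (2 + W*r)*(-3 + W) = (-3 + W)*(2 + W*r))
Y = 625 (Y = (53 - 28)² = 25² = 625)
T(76, -180) + Y = (-6 + 2*76 - 180*76² - 3*76*(-180)) + 625 = (-6 + 152 - 180*5776 + 41040) + 625 = (-6 + 152 - 1039680 + 41040) + 625 = -998494 + 625 = -997869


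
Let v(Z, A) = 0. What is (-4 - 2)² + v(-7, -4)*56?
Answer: 36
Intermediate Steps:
(-4 - 2)² + v(-7, -4)*56 = (-4 - 2)² + 0*56 = (-6)² + 0 = 36 + 0 = 36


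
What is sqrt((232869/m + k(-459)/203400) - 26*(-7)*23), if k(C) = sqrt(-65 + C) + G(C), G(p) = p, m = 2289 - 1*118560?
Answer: sqrt(32100244024386328026 + 75439053572*I*sqrt(131))/87590820 ≈ 64.684 + 8.6994e-7*I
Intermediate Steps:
m = -116271 (m = 2289 - 118560 = -116271)
k(C) = C + sqrt(-65 + C) (k(C) = sqrt(-65 + C) + C = C + sqrt(-65 + C))
sqrt((232869/m + k(-459)/203400) - 26*(-7)*23) = sqrt((232869/(-116271) + (-459 + sqrt(-65 - 459))/203400) - 26*(-7)*23) = sqrt((232869*(-1/116271) + (-459 + sqrt(-524))*(1/203400)) + 182*23) = sqrt((-77623/38757 + (-459 + 2*I*sqrt(131))*(1/203400)) + 4186) = sqrt((-77623/38757 + (-51/22600 + I*sqrt(131)/101700)) + 4186) = sqrt((-1756256407/875908200 + I*sqrt(131)/101700) + 4186) = sqrt(3664795468793/875908200 + I*sqrt(131)/101700)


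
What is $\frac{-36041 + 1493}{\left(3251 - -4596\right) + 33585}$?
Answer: $- \frac{8637}{10358} \approx -0.83385$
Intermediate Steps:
$\frac{-36041 + 1493}{\left(3251 - -4596\right) + 33585} = - \frac{34548}{\left(3251 + 4596\right) + 33585} = - \frac{34548}{7847 + 33585} = - \frac{34548}{41432} = \left(-34548\right) \frac{1}{41432} = - \frac{8637}{10358}$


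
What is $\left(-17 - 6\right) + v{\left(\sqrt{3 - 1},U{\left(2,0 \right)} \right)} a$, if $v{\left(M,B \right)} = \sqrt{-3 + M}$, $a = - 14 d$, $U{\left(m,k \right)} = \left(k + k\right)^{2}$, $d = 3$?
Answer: $-23 - 42 i \sqrt{3 - \sqrt{2}} \approx -23.0 - 52.89 i$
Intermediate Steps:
$U{\left(m,k \right)} = 4 k^{2}$ ($U{\left(m,k \right)} = \left(2 k\right)^{2} = 4 k^{2}$)
$a = -42$ ($a = \left(-14\right) 3 = -42$)
$\left(-17 - 6\right) + v{\left(\sqrt{3 - 1},U{\left(2,0 \right)} \right)} a = \left(-17 - 6\right) + \sqrt{-3 + \sqrt{3 - 1}} \left(-42\right) = -23 + \sqrt{-3 + \sqrt{2}} \left(-42\right) = -23 - 42 \sqrt{-3 + \sqrt{2}}$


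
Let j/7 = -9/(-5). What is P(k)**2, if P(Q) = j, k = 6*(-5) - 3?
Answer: 3969/25 ≈ 158.76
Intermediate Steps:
k = -33 (k = -30 - 3 = -33)
j = 63/5 (j = 7*(-9/(-5)) = 7*(-9*(-1/5)) = 7*(9/5) = 63/5 ≈ 12.600)
P(Q) = 63/5
P(k)**2 = (63/5)**2 = 3969/25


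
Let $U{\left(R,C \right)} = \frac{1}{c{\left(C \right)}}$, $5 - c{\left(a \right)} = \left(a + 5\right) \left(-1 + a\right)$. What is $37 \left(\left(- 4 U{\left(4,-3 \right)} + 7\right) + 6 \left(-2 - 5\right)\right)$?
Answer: $- \frac{16983}{13} \approx -1306.4$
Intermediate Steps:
$c{\left(a \right)} = 5 - \left(-1 + a\right) \left(5 + a\right)$ ($c{\left(a \right)} = 5 - \left(a + 5\right) \left(-1 + a\right) = 5 - \left(5 + a\right) \left(-1 + a\right) = 5 - \left(-1 + a\right) \left(5 + a\right)$)
$U{\left(R,C \right)} = \frac{1}{10 - C^{2} - 4 C}$
$37 \left(\left(- 4 U{\left(4,-3 \right)} + 7\right) + 6 \left(-2 - 5\right)\right) = 37 \left(\left(- 4 \left(- \frac{1}{-10 + \left(-3\right)^{2} + 4 \left(-3\right)}\right) + 7\right) + 6 \left(-2 - 5\right)\right) = 37 \left(\left(- 4 \left(- \frac{1}{-10 + 9 - 12}\right) + 7\right) + 6 \left(-7\right)\right) = 37 \left(\left(- 4 \left(- \frac{1}{-13}\right) + 7\right) - 42\right) = 37 \left(\left(- 4 \left(\left(-1\right) \left(- \frac{1}{13}\right)\right) + 7\right) - 42\right) = 37 \left(\left(\left(-4\right) \frac{1}{13} + 7\right) - 42\right) = 37 \left(\left(- \frac{4}{13} + 7\right) - 42\right) = 37 \left(\frac{87}{13} - 42\right) = 37 \left(- \frac{459}{13}\right) = - \frac{16983}{13}$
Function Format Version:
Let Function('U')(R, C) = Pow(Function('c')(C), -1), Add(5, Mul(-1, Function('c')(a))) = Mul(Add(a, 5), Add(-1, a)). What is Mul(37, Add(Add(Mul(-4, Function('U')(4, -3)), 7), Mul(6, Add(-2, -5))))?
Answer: Rational(-16983, 13) ≈ -1306.4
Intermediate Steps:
Function('c')(a) = Add(5, Mul(-1, Add(-1, a), Add(5, a))) (Function('c')(a) = Add(5, Mul(-1, Mul(Add(a, 5), Add(-1, a)))) = Add(5, Mul(-1, Mul(Add(5, a), Add(-1, a)))) = Add(5, Mul(-1, Mul(Add(-1, a), Add(5, a)))) = Add(5, Mul(-1, Add(-1, a), Add(5, a))))
Function('U')(R, C) = Pow(Add(10, Mul(-1, Pow(C, 2)), Mul(-4, C)), -1)
Mul(37, Add(Add(Mul(-4, Function('U')(4, -3)), 7), Mul(6, Add(-2, -5)))) = Mul(37, Add(Add(Mul(-4, Mul(-1, Pow(Add(-10, Pow(-3, 2), Mul(4, -3)), -1))), 7), Mul(6, Add(-2, -5)))) = Mul(37, Add(Add(Mul(-4, Mul(-1, Pow(Add(-10, 9, -12), -1))), 7), Mul(6, -7))) = Mul(37, Add(Add(Mul(-4, Mul(-1, Pow(-13, -1))), 7), -42)) = Mul(37, Add(Add(Mul(-4, Mul(-1, Rational(-1, 13))), 7), -42)) = Mul(37, Add(Add(Mul(-4, Rational(1, 13)), 7), -42)) = Mul(37, Add(Add(Rational(-4, 13), 7), -42)) = Mul(37, Add(Rational(87, 13), -42)) = Mul(37, Rational(-459, 13)) = Rational(-16983, 13)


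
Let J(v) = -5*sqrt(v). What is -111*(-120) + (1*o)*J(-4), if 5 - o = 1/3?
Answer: 13320 - 140*I/3 ≈ 13320.0 - 46.667*I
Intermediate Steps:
o = 14/3 (o = 5 - 1/3 = 14/3 ≈ 4.6667)
-111*(-120) + (1*o)*J(-4) = -111*(-120) + (1*(14/3))*(-10*I) = 13320 + 14*(-10*I)/3 = 13320 - 140*I/3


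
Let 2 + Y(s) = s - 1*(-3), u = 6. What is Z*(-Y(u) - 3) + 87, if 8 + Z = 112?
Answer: -953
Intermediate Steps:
Z = 104 (Z = -8 + 112 = 104)
Y(s) = 1 + s (Y(s) = -2 + (s - 1*(-3)) = -2 + (s + 3) = -2 + (3 + s) = 1 + s)
Z*(-Y(u) - 3) + 87 = 104*(-(1 + 6) - 3) + 87 = 104*(-1*7 - 3) + 87 = 104*(-7 - 3) + 87 = 104*(-10) + 87 = -1040 + 87 = -953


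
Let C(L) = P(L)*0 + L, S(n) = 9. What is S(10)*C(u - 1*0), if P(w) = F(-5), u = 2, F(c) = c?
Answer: 18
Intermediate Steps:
P(w) = -5
C(L) = L (C(L) = -5*0 + L = 0 + L = L)
S(10)*C(u - 1*0) = 9*(2 - 1*0) = 9*(2 + 0) = 9*2 = 18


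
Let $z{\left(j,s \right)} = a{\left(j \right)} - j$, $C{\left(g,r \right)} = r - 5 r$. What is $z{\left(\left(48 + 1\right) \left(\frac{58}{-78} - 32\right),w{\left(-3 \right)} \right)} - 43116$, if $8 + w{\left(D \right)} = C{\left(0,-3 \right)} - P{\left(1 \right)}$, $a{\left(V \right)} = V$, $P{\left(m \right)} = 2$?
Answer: $-43116$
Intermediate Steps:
$C{\left(g,r \right)} = - 4 r$
$w{\left(D \right)} = 2$ ($w{\left(D \right)} = -8 - -10 = -8 + \left(12 - 2\right) = -8 + 10 = 2$)
$z{\left(j,s \right)} = 0$ ($z{\left(j,s \right)} = j - j = 0$)
$z{\left(\left(48 + 1\right) \left(\frac{58}{-78} - 32\right),w{\left(-3 \right)} \right)} - 43116 = 0 - 43116 = -43116$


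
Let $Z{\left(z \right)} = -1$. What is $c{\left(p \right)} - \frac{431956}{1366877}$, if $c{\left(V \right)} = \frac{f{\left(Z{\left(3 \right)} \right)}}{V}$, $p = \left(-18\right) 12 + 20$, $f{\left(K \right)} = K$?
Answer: $- \frac{83296499}{267907892} \approx -0.31091$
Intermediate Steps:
$p = -196$ ($p = -216 + 20 = -196$)
$c{\left(V \right)} = - \frac{1}{V}$
$c{\left(p \right)} - \frac{431956}{1366877} = - \frac{1}{-196} - \frac{431956}{1366877} = \left(-1\right) \left(- \frac{1}{196}\right) - \frac{431956}{1366877} = \frac{1}{196} - \frac{431956}{1366877} = - \frac{83296499}{267907892}$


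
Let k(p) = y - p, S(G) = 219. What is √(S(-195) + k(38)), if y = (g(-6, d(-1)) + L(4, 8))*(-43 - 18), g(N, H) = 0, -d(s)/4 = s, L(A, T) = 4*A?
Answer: I*√795 ≈ 28.196*I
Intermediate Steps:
d(s) = -4*s
y = -976 (y = (0 + 4*4)*(-43 - 18) = (0 + 16)*(-61) = 16*(-61) = -976)
k(p) = -976 - p
√(S(-195) + k(38)) = √(219 + (-976 - 1*38)) = √(219 + (-976 - 38)) = √(219 - 1014) = √(-795) = I*√795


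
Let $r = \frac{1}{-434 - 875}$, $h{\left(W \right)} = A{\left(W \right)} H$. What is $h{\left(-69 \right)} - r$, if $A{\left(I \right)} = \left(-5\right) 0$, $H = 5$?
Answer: $\frac{1}{1309} \approx 0.00076394$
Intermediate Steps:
$A{\left(I \right)} = 0$
$h{\left(W \right)} = 0$ ($h{\left(W \right)} = 0 \cdot 5 = 0$)
$r = - \frac{1}{1309}$ ($r = \frac{1}{-1309} = - \frac{1}{1309} \approx -0.00076394$)
$h{\left(-69 \right)} - r = 0 - - \frac{1}{1309} = 0 + \frac{1}{1309} = \frac{1}{1309}$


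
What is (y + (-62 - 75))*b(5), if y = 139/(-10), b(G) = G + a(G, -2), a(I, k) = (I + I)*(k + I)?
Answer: -10563/2 ≈ -5281.5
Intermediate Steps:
a(I, k) = 2*I*(I + k) (a(I, k) = (2*I)*(I + k) = 2*I*(I + k))
b(G) = G + 2*G*(-2 + G) (b(G) = G + 2*G*(G - 2) = G + 2*G*(-2 + G))
y = -139/10 (y = 139*(-⅒) = -139/10 ≈ -13.900)
(y + (-62 - 75))*b(5) = (-139/10 + (-62 - 75))*(5*(-3 + 2*5)) = (-139/10 - 137)*(5*(-3 + 10)) = -1509*7/2 = -1509/10*35 = -10563/2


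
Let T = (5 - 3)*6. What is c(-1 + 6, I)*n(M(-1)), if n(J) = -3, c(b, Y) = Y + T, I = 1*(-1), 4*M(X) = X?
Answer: -33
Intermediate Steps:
T = 12 (T = 2*6 = 12)
M(X) = X/4
I = -1
c(b, Y) = 12 + Y (c(b, Y) = Y + 12 = 12 + Y)
c(-1 + 6, I)*n(M(-1)) = (12 - 1)*(-3) = 11*(-3) = -33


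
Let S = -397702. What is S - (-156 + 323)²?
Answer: -425591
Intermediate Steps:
S - (-156 + 323)² = -397702 - (-156 + 323)² = -397702 - 1*167² = -397702 - 1*27889 = -397702 - 27889 = -425591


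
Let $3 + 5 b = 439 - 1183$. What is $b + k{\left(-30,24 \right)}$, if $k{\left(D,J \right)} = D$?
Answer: $- \frac{897}{5} \approx -179.4$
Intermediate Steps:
$b = - \frac{747}{5}$ ($b = - \frac{3}{5} + \frac{439 - 1183}{5} = - \frac{3}{5} + \frac{1}{5} \left(-744\right) = - \frac{3}{5} - \frac{744}{5} = - \frac{747}{5} \approx -149.4$)
$b + k{\left(-30,24 \right)} = - \frac{747}{5} - 30 = - \frac{897}{5}$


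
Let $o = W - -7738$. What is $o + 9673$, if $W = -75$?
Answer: $17336$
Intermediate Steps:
$o = 7663$ ($o = -75 - -7738 = -75 + 7738 = 7663$)
$o + 9673 = 7663 + 9673 = 17336$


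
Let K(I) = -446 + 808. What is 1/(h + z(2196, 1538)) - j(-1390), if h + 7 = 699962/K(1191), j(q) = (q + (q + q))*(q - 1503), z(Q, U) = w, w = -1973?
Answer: -101323940371/8399 ≈ -1.2064e+7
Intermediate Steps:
K(I) = 362
z(Q, U) = -1973
j(q) = 3*q*(-1503 + q) (j(q) = (q + 2*q)*(-1503 + q) = (3*q)*(-1503 + q) = 3*q*(-1503 + q))
h = 348714/181 (h = -7 + 699962/362 = -7 + 699962*(1/362) = -7 + 349981/181 = 348714/181 ≈ 1926.6)
1/(h + z(2196, 1538)) - j(-1390) = 1/(348714/181 - 1973) - 3*(-1390)*(-1503 - 1390) = 1/(-8399/181) - 3*(-1390)*(-2893) = -181/8399 - 1*12063810 = -181/8399 - 12063810 = -101323940371/8399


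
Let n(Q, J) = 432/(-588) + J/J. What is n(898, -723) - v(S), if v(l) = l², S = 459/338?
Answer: -8838197/5597956 ≈ -1.5788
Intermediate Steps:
n(Q, J) = 13/49 (n(Q, J) = 432*(-1/588) + 1 = -36/49 + 1 = 13/49)
S = 459/338 (S = 459*(1/338) = 459/338 ≈ 1.3580)
n(898, -723) - v(S) = 13/49 - (459/338)² = 13/49 - 1*210681/114244 = 13/49 - 210681/114244 = -8838197/5597956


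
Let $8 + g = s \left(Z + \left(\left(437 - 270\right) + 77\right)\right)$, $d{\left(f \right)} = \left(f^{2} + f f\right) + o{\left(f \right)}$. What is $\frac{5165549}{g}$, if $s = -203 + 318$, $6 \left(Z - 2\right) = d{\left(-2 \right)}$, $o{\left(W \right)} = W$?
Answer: $\frac{5165549}{28397} \approx 181.9$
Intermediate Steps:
$d{\left(f \right)} = f + 2 f^{2}$ ($d{\left(f \right)} = \left(f^{2} + f f\right) + f = \left(f^{2} + f^{2}\right) + f = 2 f^{2} + f = f + 2 f^{2}$)
$Z = 3$ ($Z = 2 + \frac{\left(-2\right) \left(1 + 2 \left(-2\right)\right)}{6} = 2 + \frac{\left(-2\right) \left(1 - 4\right)}{6} = 2 + \frac{\left(-2\right) \left(-3\right)}{6} = 2 + \frac{1}{6} \cdot 6 = 2 + 1 = 3$)
$s = 115$
$g = 28397$ ($g = -8 + 115 \left(3 + \left(\left(437 - 270\right) + 77\right)\right) = -8 + 115 \left(3 + \left(167 + 77\right)\right) = -8 + 115 \left(3 + 244\right) = -8 + 115 \cdot 247 = -8 + 28405 = 28397$)
$\frac{5165549}{g} = \frac{5165549}{28397}$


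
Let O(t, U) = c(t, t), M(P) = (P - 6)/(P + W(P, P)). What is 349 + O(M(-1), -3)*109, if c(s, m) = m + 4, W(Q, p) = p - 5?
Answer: 894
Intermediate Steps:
W(Q, p) = -5 + p
c(s, m) = 4 + m
M(P) = (-6 + P)/(-5 + 2*P) (M(P) = (P - 6)/(P + (-5 + P)) = (-6 + P)/(-5 + 2*P))
O(t, U) = 4 + t
349 + O(M(-1), -3)*109 = 349 + (4 + (-6 - 1)/(-5 + 2*(-1)))*109 = 349 + (4 - 7/(-5 - 2))*109 = 349 + (4 - 7/(-7))*109 = 349 + (4 - 1/7*(-7))*109 = 349 + (4 + 1)*109 = 349 + 5*109 = 349 + 545 = 894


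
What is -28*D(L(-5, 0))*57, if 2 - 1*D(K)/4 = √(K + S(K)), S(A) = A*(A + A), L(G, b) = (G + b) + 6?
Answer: -12768 + 6384*√3 ≈ -1710.6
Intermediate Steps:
L(G, b) = 6 + G + b
S(A) = 2*A² (S(A) = A*(2*A) = 2*A²)
D(K) = 8 - 4*√(K + 2*K²)
-28*D(L(-5, 0))*57 = -28*(8 - 4*√(1 + 2*(6 - 5 + 0))*√(6 - 5 + 0))*57 = -28*(8 - 4*√(1 + 2*1))*57 = -28*(8 - 4*√(1 + 2))*57 = -28*(8 - 4*√3)*57 = (-224 + 112*√3)*57 = -12768 + 6384*√3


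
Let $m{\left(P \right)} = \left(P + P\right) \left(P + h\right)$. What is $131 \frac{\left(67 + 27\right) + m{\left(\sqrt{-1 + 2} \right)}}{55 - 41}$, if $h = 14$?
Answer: $\frac{8122}{7} \approx 1160.3$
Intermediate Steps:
$m{\left(P \right)} = 2 P \left(14 + P\right)$ ($m{\left(P \right)} = \left(P + P\right) \left(P + 14\right) = 2 P \left(14 + P\right)$)
$131 \frac{\left(67 + 27\right) + m{\left(\sqrt{-1 + 2} \right)}}{55 - 41} = 131 \frac{\left(67 + 27\right) + 2 \sqrt{-1 + 2} \left(14 + \sqrt{-1 + 2}\right)}{55 - 41} = 131 \frac{94 + 2 \sqrt{1} \left(14 + \sqrt{1}\right)}{14} = 131 \left(94 + 2 \cdot 1 \left(14 + 1\right)\right) \frac{1}{14} = 131 \left(94 + 2 \cdot 1 \cdot 15\right) \frac{1}{14} = 131 \left(94 + 30\right) \frac{1}{14} = 131 \cdot 124 \cdot \frac{1}{14} = 131 \cdot \frac{62}{7} = \frac{8122}{7}$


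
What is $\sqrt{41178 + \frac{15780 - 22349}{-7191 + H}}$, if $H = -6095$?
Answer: $\frac{\sqrt{7268737079422}}{13286} \approx 202.92$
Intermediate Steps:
$\sqrt{41178 + \frac{15780 - 22349}{-7191 + H}} = \sqrt{41178 + \frac{15780 - 22349}{-7191 - 6095}} = \sqrt{41178 - \frac{6569}{-13286}} = \sqrt{41178 - - \frac{6569}{13286}} = \sqrt{41178 + \frac{6569}{13286}} = \sqrt{\frac{547097477}{13286}} = \frac{\sqrt{7268737079422}}{13286}$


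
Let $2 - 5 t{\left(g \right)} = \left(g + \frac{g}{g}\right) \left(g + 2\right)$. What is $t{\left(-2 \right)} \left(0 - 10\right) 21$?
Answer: $-84$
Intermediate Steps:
$t{\left(g \right)} = \frac{2}{5} - \frac{\left(1 + g\right) \left(2 + g\right)}{5}$ ($t{\left(g \right)} = \frac{2}{5} - \frac{\left(g + \frac{g}{g}\right) \left(g + 2\right)}{5} = \frac{2}{5} - \frac{\left(g + 1\right) \left(2 + g\right)}{5} = \frac{2}{5} - \frac{\left(1 + g\right) \left(2 + g\right)}{5}$)
$t{\left(-2 \right)} \left(0 - 10\right) 21 = \left(- \frac{1}{5}\right) \left(-2\right) \left(3 - 2\right) \left(0 - 10\right) 21 = \left(- \frac{1}{5}\right) \left(-2\right) 1 \left(0 - 10\right) 21 = \frac{2}{5} \left(-10\right) 21 = \left(-4\right) 21 = -84$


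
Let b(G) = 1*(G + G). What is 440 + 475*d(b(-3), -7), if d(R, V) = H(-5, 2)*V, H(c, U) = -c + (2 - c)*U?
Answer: -62735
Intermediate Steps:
b(G) = 2*G (b(G) = 1*(2*G) = 2*G)
H(c, U) = -c + U*(2 - c)
d(R, V) = 19*V (d(R, V) = (-1*(-5) + 2*2 - 1*2*(-5))*V = (5 + 4 + 10)*V = 19*V)
440 + 475*d(b(-3), -7) = 440 + 475*(19*(-7)) = 440 + 475*(-133) = 440 - 63175 = -62735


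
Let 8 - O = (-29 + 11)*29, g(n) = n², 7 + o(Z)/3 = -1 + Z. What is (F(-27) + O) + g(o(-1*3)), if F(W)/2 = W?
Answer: 1565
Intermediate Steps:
F(W) = 2*W
o(Z) = -24 + 3*Z (o(Z) = -21 + 3*(-1 + Z) = -21 + (-3 + 3*Z) = -24 + 3*Z)
O = 530 (O = 8 - (-29 + 11)*29 = 8 - (-18)*29 = 8 - 1*(-522) = 8 + 522 = 530)
(F(-27) + O) + g(o(-1*3)) = (2*(-27) + 530) + (-24 + 3*(-1*3))² = (-54 + 530) + (-24 + 3*(-3))² = 476 + (-24 - 9)² = 476 + (-33)² = 476 + 1089 = 1565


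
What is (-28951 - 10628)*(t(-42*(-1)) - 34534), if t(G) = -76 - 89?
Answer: 1373351721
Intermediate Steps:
t(G) = -165
(-28951 - 10628)*(t(-42*(-1)) - 34534) = (-28951 - 10628)*(-165 - 34534) = -39579*(-34699) = 1373351721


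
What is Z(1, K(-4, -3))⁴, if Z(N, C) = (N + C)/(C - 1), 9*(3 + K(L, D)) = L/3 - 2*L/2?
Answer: 279841/6250000 ≈ 0.044775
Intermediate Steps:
K(L, D) = -3 - 2*L/27 (K(L, D) = -3 + (L/3 - 2*L/2)/9 = -3 + (L*(⅓) - 2*L*(½))/9 = -3 + (L/3 - L)/9 = -3 + (-2*L/3)/9 = -3 - 2*L/27)
Z(N, C) = (C + N)/(-1 + C)
Z(1, K(-4, -3))⁴ = (((-3 - 2/27*(-4)) + 1)/(-1 + (-3 - 2/27*(-4))))⁴ = (((-3 + 8/27) + 1)/(-1 + (-3 + 8/27)))⁴ = ((-73/27 + 1)/(-1 - 73/27))⁴ = (-46/27/(-100/27))⁴ = (-27/100*(-46/27))⁴ = (23/50)⁴ = 279841/6250000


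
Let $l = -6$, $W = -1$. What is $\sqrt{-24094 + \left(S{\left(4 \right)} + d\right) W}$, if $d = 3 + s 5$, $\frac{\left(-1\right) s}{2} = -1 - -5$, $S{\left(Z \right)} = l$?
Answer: $i \sqrt{24051} \approx 155.08 i$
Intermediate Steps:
$S{\left(Z \right)} = -6$
$s = -8$ ($s = - 2 \left(-1 - -5\right) = - 2 \left(-1 + 5\right) = \left(-2\right) 4 = -8$)
$d = -37$ ($d = 3 - 40 = -37$)
$\sqrt{-24094 + \left(S{\left(4 \right)} + d\right) W} = \sqrt{-24094 + \left(-6 - 37\right) \left(-1\right)} = \sqrt{-24094 - -43} = \sqrt{-24094 + 43} = \sqrt{-24051} = i \sqrt{24051}$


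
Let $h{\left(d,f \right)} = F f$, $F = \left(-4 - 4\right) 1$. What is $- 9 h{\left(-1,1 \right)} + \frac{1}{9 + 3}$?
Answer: $\frac{865}{12} \approx 72.083$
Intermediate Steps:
$F = -8$ ($F = \left(-4 - 4\right) 1 = \left(-8\right) 1 = -8$)
$h{\left(d,f \right)} = - 8 f$
$- 9 h{\left(-1,1 \right)} + \frac{1}{9 + 3} = - 9 \left(\left(-8\right) 1\right) + \frac{1}{9 + 3} = \left(-9\right) \left(-8\right) + \frac{1}{12} = 72 + \frac{1}{12} = \frac{865}{12}$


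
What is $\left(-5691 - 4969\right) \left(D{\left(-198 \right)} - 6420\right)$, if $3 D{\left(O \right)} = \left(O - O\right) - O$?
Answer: $67733640$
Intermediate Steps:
$D{\left(O \right)} = - \frac{O}{3}$ ($D{\left(O \right)} = \frac{\left(O - O\right) - O}{3} = \frac{0 - O}{3} = \frac{\left(-1\right) O}{3} = - \frac{O}{3}$)
$\left(-5691 - 4969\right) \left(D{\left(-198 \right)} - 6420\right) = \left(-5691 - 4969\right) \left(\left(- \frac{1}{3}\right) \left(-198\right) - 6420\right) = - 10660 \left(66 - 6420\right) = \left(-10660\right) \left(-6354\right) = 67733640$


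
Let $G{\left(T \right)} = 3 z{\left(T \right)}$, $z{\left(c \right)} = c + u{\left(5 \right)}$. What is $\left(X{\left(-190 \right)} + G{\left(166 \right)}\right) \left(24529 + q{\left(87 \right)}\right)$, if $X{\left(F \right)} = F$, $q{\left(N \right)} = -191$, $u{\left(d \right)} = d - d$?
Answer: $7496104$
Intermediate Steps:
$u{\left(d \right)} = 0$
$z{\left(c \right)} = c$ ($z{\left(c \right)} = c + 0 = c$)
$G{\left(T \right)} = 3 T$
$\left(X{\left(-190 \right)} + G{\left(166 \right)}\right) \left(24529 + q{\left(87 \right)}\right) = \left(-190 + 3 \cdot 166\right) \left(24529 - 191\right) = \left(-190 + 498\right) 24338 = 308 \cdot 24338 = 7496104$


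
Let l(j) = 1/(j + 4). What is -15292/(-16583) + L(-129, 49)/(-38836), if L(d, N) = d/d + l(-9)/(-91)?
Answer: 507909566/550804345 ≈ 0.92212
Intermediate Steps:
l(j) = 1/(4 + j)
L(d, N) = 456/455 (L(d, N) = d/d + 1/((4 - 9)*(-91)) = 1 - 1/91/(-5) = 1 - 1/5*(-1/91) = 1 + 1/455 = 456/455)
-15292/(-16583) + L(-129, 49)/(-38836) = -15292/(-16583) + (456/455)/(-38836) = -15292*(-1/16583) + (456/455)*(-1/38836) = 15292/16583 - 6/232505 = 507909566/550804345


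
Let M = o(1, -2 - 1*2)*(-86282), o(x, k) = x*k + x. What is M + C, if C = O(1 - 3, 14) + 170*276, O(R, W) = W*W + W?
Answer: 305976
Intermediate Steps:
O(R, W) = W + W² (O(R, W) = W² + W = W + W²)
o(x, k) = x + k*x (o(x, k) = k*x + x = x + k*x)
C = 47130 (C = 14*(1 + 14) + 170*276 = 14*15 + 46920 = 210 + 46920 = 47130)
M = 258846 (M = (1*(1 + (-2 - 1*2)))*(-86282) = (1*(1 + (-2 - 2)))*(-86282) = (1*(1 - 4))*(-86282) = (1*(-3))*(-86282) = -3*(-86282) = 258846)
M + C = 258846 + 47130 = 305976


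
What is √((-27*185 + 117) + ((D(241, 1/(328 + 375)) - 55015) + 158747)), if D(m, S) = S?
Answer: √48854537189/703 ≈ 314.41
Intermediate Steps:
√((-27*185 + 117) + ((D(241, 1/(328 + 375)) - 55015) + 158747)) = √((-27*185 + 117) + ((1/(328 + 375) - 55015) + 158747)) = √((-4995 + 117) + ((1/703 - 55015) + 158747)) = √(-4878 + ((1/703 - 55015) + 158747)) = √(-4878 + (-38675544/703 + 158747)) = √(-4878 + 72923597/703) = √(69494363/703) = √48854537189/703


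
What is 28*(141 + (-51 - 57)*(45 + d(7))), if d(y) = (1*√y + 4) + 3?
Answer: -153300 - 3024*√7 ≈ -1.6130e+5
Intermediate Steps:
d(y) = 7 + √y (d(y) = (√y + 4) + 3 = (4 + √y) + 3 = 7 + √y)
28*(141 + (-51 - 57)*(45 + d(7))) = 28*(141 + (-51 - 57)*(45 + (7 + √7))) = 28*(141 - 108*(52 + √7)) = 28*(141 + (-5616 - 108*√7)) = 28*(-5475 - 108*√7) = -153300 - 3024*√7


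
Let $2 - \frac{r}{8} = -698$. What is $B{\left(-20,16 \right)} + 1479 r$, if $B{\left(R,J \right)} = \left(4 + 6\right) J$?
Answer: $8282560$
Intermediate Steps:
$B{\left(R,J \right)} = 10 J$
$r = 5600$ ($r = 16 - -5584 = 16 + 5584 = 5600$)
$B{\left(-20,16 \right)} + 1479 r = 10 \cdot 16 + 1479 \cdot 5600 = 160 + 8282400 = 8282560$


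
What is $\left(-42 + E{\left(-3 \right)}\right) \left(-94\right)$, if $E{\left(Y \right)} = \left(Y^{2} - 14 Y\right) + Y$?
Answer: $-564$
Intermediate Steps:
$E{\left(Y \right)} = Y^{2} - 13 Y$
$\left(-42 + E{\left(-3 \right)}\right) \left(-94\right) = \left(-42 - 3 \left(-13 - 3\right)\right) \left(-94\right) = \left(-42 - -48\right) \left(-94\right) = \left(-42 + 48\right) \left(-94\right) = 6 \left(-94\right) = -564$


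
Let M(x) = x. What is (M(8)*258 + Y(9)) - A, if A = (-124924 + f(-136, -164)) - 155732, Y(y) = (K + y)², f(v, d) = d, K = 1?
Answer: 282984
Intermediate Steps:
Y(y) = (1 + y)²
A = -280820 (A = (-124924 - 164) - 155732 = -125088 - 155732 = -280820)
(M(8)*258 + Y(9)) - A = (8*258 + (1 + 9)²) - 1*(-280820) = (2064 + 10²) + 280820 = (2064 + 100) + 280820 = 2164 + 280820 = 282984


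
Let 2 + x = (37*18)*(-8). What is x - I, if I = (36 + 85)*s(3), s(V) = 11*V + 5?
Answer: -9928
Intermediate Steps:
s(V) = 5 + 11*V
x = -5330 (x = -2 + (37*18)*(-8) = -2 + 666*(-8) = -2 - 5328 = -5330)
I = 4598 (I = (36 + 85)*(5 + 11*3) = 121*(5 + 33) = 121*38 = 4598)
x - I = -5330 - 1*4598 = -5330 - 4598 = -9928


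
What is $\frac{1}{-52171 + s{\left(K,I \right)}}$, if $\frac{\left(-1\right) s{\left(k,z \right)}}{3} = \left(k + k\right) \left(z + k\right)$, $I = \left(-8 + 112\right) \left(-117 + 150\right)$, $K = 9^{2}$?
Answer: $- \frac{1}{1759489} \approx -5.6835 \cdot 10^{-7}$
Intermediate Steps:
$K = 81$
$I = 3432$ ($I = 104 \cdot 33 = 3432$)
$s{\left(k,z \right)} = - 6 k \left(k + z\right)$ ($s{\left(k,z \right)} = - 3 \left(k + k\right) \left(z + k\right) = - 3 \cdot 2 k \left(k + z\right) = - 6 k \left(k + z\right)$)
$\frac{1}{-52171 + s{\left(K,I \right)}} = \frac{1}{-52171 - 486 \left(81 + 3432\right)} = \frac{1}{-52171 - 486 \cdot 3513} = \frac{1}{-52171 - 1707318} = \frac{1}{-1759489} = - \frac{1}{1759489}$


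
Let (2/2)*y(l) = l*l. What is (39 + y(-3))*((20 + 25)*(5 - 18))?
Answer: -28080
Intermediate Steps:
y(l) = l**2 (y(l) = l*l = l**2)
(39 + y(-3))*((20 + 25)*(5 - 18)) = (39 + (-3)**2)*((20 + 25)*(5 - 18)) = (39 + 9)*(45*(-13)) = 48*(-585) = -28080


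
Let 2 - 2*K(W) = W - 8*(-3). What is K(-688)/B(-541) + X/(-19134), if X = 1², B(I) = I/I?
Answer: 6371621/19134 ≈ 333.00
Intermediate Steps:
K(W) = -11 - W/2 (K(W) = 1 - (W - 8*(-3))/2 = 1 - (W + 24)/2 = 1 - (24 + W)/2 = 1 + (-12 - W/2) = -11 - W/2)
B(I) = 1
X = 1
K(-688)/B(-541) + X/(-19134) = (-11 - ½*(-688))/1 + 1/(-19134) = (-11 + 344)*1 + 1*(-1/19134) = 333*1 - 1/19134 = 333 - 1/19134 = 6371621/19134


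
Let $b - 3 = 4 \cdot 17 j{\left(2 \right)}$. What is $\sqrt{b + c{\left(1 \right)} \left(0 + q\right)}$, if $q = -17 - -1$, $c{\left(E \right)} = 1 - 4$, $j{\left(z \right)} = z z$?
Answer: $\sqrt{323} \approx 17.972$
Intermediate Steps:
$j{\left(z \right)} = z^{2}$
$c{\left(E \right)} = -3$
$q = -16$ ($q = -17 + 1 = -16$)
$b = 275$ ($b = 3 + 4 \cdot 17 \cdot 2^{2} = 3 + 68 \cdot 4 = 3 + 272 = 275$)
$\sqrt{b + c{\left(1 \right)} \left(0 + q\right)} = \sqrt{275 - 3 \left(0 - 16\right)} = \sqrt{275 - -48} = \sqrt{275 + 48} = \sqrt{323}$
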